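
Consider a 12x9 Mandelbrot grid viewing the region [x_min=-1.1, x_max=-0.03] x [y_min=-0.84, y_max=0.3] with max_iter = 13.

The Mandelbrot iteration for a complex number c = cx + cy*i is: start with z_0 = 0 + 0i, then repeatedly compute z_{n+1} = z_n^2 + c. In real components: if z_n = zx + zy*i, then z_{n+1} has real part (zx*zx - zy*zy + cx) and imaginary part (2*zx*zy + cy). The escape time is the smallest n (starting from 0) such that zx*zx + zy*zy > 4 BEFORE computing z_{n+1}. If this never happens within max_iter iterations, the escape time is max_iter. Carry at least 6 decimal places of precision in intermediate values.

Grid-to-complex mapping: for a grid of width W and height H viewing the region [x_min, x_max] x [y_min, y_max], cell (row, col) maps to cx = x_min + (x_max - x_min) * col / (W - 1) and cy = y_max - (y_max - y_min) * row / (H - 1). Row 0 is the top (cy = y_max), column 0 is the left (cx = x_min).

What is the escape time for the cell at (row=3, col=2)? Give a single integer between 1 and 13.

Answer: 13

Derivation:
z_0 = 0 + 0i, c = -0.9055 + -0.1275i
Iter 1: z = -0.9055 + -0.1275i, |z|^2 = 0.8361
Iter 2: z = -0.1019 + 0.1034i, |z|^2 = 0.0211
Iter 3: z = -0.9058 + -0.1486i, |z|^2 = 0.8425
Iter 4: z = -0.1071 + 0.1416i, |z|^2 = 0.0315
Iter 5: z = -0.9140 + -0.1578i, |z|^2 = 0.8604
Iter 6: z = -0.0949 + 0.1610i, |z|^2 = 0.0349
Iter 7: z = -0.9224 + -0.1581i, |z|^2 = 0.8758
Iter 8: z = -0.0796 + 0.1641i, |z|^2 = 0.0333
Iter 9: z = -0.9260 + -0.1536i, |z|^2 = 0.8812
Iter 10: z = -0.0715 + 0.1571i, |z|^2 = 0.0298
Iter 11: z = -0.9250 + -0.1500i, |z|^2 = 0.8781
Iter 12: z = -0.0723 + 0.1499i, |z|^2 = 0.0277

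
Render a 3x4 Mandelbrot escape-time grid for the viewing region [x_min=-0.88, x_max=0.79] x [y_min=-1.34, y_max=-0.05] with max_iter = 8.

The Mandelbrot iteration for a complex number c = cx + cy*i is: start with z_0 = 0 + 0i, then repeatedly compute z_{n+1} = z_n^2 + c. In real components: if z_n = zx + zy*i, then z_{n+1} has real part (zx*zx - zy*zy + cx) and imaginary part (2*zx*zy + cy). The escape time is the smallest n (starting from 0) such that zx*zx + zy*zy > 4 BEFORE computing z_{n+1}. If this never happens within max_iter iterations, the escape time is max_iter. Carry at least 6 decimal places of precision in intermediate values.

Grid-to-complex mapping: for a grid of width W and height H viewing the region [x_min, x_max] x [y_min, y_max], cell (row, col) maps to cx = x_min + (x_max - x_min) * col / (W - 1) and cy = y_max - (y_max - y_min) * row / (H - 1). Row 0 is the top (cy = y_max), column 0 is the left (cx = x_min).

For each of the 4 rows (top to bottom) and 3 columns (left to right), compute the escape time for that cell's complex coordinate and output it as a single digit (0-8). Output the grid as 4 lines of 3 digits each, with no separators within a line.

(row=0, col=0): c = -0.8800 + -0.0500i → escape time 8
(row=0, col=1): c = -0.0450 + -0.0500i → escape time 8
(row=0, col=2): c = 0.7900 + -0.0500i → escape time 3
(row=1, col=0): c = -0.8800 + -0.4800i → escape time 6
(row=1, col=1): c = -0.0450 + -0.4800i → escape time 8
(row=1, col=2): c = 0.7900 + -0.4800i → escape time 3
(row=2, col=0): c = -0.8800 + -0.9100i → escape time 3
(row=2, col=1): c = -0.0450 + -0.9100i → escape time 8
(row=2, col=2): c = 0.7900 + -0.9100i → escape time 2
(row=3, col=0): c = -0.8800 + -1.3400i → escape time 2
(row=3, col=1): c = -0.0450 + -1.3400i → escape time 2
(row=3, col=2): c = 0.7900 + -1.3400i → escape time 2

Answer: 883
683
382
222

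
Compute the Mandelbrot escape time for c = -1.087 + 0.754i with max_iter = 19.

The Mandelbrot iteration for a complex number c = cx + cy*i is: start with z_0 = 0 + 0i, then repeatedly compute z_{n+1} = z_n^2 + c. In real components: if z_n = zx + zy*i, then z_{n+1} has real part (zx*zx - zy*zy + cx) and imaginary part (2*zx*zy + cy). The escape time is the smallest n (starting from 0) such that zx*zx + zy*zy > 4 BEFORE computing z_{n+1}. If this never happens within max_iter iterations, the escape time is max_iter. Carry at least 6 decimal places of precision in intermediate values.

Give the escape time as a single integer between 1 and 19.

Answer: 3

Derivation:
z_0 = 0 + 0i, c = -1.0870 + 0.7540i
Iter 1: z = -1.0870 + 0.7540i, |z|^2 = 1.7501
Iter 2: z = -0.4739 + -0.8852i, |z|^2 = 1.0082
Iter 3: z = -1.6459 + 1.5931i, |z|^2 = 5.2470
Escaped at iteration 3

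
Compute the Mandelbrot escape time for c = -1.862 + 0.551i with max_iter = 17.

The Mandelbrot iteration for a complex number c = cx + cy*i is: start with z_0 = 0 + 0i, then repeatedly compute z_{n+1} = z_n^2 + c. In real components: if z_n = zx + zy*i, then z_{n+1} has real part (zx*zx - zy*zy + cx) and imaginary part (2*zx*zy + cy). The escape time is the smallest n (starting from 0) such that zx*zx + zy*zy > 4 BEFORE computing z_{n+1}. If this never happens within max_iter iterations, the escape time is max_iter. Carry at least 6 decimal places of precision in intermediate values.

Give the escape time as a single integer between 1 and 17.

z_0 = 0 + 0i, c = -1.8620 + 0.5510i
Iter 1: z = -1.8620 + 0.5510i, |z|^2 = 3.7706
Iter 2: z = 1.3014 + -1.5009i, |z|^2 = 3.9465
Iter 3: z = -2.4210 + -3.3557i, |z|^2 = 17.1223
Escaped at iteration 3

Answer: 3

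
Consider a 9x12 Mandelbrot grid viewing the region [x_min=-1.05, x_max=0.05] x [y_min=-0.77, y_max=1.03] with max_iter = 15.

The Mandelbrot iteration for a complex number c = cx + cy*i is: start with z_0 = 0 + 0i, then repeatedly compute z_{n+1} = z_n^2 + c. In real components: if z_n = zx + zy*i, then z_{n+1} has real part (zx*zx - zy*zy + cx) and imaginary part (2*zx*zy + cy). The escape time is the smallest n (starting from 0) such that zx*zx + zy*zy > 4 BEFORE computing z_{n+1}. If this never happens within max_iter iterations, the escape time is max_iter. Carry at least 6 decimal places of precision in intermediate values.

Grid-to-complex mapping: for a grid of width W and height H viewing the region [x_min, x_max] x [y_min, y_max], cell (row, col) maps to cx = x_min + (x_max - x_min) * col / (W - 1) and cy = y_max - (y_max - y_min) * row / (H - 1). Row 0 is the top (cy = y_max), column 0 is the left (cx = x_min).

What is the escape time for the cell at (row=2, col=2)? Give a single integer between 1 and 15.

Answer: 4

Derivation:
z_0 = 0 + 0i, c = -0.7750 + 0.7027i
Iter 1: z = -0.7750 + 0.7027i, |z|^2 = 1.0945
Iter 2: z = -0.6682 + -0.3865i, |z|^2 = 0.5959
Iter 3: z = -0.4779 + 1.2192i, |z|^2 = 1.7149
Iter 4: z = -2.0332 + -0.4626i, |z|^2 = 4.3478
Escaped at iteration 4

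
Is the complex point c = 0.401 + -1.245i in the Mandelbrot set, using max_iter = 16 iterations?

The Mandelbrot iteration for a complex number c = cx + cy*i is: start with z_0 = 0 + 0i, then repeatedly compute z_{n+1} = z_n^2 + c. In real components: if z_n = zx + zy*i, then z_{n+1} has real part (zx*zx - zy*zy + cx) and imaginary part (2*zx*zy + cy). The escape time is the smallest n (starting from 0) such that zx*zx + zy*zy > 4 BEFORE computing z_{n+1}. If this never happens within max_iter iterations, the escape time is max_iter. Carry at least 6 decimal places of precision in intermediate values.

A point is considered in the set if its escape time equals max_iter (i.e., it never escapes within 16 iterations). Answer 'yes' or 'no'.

Answer: no

Derivation:
z_0 = 0 + 0i, c = 0.4010 + -1.2450i
Iter 1: z = 0.4010 + -1.2450i, |z|^2 = 1.7108
Iter 2: z = -0.9882 + -2.2435i, |z|^2 = 6.0098
Escaped at iteration 2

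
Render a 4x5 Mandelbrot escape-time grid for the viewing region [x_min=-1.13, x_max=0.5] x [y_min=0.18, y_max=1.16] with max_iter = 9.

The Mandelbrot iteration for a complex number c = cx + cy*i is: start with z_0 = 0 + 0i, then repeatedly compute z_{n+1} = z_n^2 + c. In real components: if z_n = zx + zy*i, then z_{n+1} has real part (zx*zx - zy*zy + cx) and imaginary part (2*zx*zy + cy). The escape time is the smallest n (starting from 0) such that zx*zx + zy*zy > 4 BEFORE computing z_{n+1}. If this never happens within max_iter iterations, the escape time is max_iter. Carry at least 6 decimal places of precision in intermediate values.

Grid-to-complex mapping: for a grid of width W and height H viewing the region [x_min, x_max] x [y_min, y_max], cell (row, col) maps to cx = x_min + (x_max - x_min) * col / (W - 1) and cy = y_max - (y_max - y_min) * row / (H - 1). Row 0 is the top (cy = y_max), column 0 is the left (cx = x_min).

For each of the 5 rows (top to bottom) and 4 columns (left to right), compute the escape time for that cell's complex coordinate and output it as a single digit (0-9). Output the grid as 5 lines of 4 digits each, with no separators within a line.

(row=0, col=0): c = -1.1300 + 1.1600i → escape time 3
(row=0, col=1): c = -0.5867 + 1.1600i → escape time 3
(row=0, col=2): c = -0.0433 + 1.1600i → escape time 4
(row=0, col=3): c = 0.5000 + 1.1600i → escape time 2
(row=1, col=0): c = -1.1300 + 0.9150i → escape time 3
(row=1, col=1): c = -0.5867 + 0.9150i → escape time 4
(row=1, col=2): c = -0.0433 + 0.9150i → escape time 9
(row=1, col=3): c = 0.5000 + 0.9150i → escape time 3
(row=2, col=0): c = -1.1300 + 0.6700i → escape time 3
(row=2, col=1): c = -0.5867 + 0.6700i → escape time 9
(row=2, col=2): c = -0.0433 + 0.6700i → escape time 9
(row=2, col=3): c = 0.5000 + 0.6700i → escape time 4
(row=3, col=0): c = -1.1300 + 0.4250i → escape time 6
(row=3, col=1): c = -0.5867 + 0.4250i → escape time 9
(row=3, col=2): c = -0.0433 + 0.4250i → escape time 9
(row=3, col=3): c = 0.5000 + 0.4250i → escape time 5
(row=4, col=0): c = -1.1300 + 0.1800i → escape time 9
(row=4, col=1): c = -0.5867 + 0.1800i → escape time 9
(row=4, col=2): c = -0.0433 + 0.1800i → escape time 9
(row=4, col=3): c = 0.5000 + 0.1800i → escape time 5

Answer: 3342
3493
3994
6995
9995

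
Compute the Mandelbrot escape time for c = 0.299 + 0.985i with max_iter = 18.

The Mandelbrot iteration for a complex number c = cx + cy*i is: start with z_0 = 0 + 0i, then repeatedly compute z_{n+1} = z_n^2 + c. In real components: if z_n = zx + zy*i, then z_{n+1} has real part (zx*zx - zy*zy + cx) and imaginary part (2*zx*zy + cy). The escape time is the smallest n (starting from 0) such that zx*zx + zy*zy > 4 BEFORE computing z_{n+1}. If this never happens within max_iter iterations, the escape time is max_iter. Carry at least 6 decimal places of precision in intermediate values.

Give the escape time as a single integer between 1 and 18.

z_0 = 0 + 0i, c = 0.2990 + 0.9850i
Iter 1: z = 0.2990 + 0.9850i, |z|^2 = 1.0596
Iter 2: z = -0.5818 + 1.5740i, |z|^2 = 2.8161
Iter 3: z = -1.8401 + -0.8466i, |z|^2 = 4.1025
Escaped at iteration 3

Answer: 3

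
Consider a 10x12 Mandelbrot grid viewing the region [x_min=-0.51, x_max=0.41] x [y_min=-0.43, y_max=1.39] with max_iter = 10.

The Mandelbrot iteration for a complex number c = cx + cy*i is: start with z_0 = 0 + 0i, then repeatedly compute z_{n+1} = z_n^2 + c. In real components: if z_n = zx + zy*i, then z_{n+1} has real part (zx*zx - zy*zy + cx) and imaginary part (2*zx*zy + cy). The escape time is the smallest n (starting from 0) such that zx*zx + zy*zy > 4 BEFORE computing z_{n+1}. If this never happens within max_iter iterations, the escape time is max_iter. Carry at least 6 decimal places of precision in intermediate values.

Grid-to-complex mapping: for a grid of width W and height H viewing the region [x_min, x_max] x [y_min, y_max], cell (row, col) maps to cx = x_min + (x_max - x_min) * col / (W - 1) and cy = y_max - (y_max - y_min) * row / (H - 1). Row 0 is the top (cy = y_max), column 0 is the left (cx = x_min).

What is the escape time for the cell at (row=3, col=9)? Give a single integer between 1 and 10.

Answer: 3

Derivation:
z_0 = 0 + 0i, c = 0.4100 + 0.8936i
Iter 1: z = 0.4100 + 0.8936i, |z|^2 = 0.9667
Iter 2: z = -0.2205 + 1.6264i, |z|^2 = 2.6939
Iter 3: z = -2.1866 + 0.1764i, |z|^2 = 4.8124
Escaped at iteration 3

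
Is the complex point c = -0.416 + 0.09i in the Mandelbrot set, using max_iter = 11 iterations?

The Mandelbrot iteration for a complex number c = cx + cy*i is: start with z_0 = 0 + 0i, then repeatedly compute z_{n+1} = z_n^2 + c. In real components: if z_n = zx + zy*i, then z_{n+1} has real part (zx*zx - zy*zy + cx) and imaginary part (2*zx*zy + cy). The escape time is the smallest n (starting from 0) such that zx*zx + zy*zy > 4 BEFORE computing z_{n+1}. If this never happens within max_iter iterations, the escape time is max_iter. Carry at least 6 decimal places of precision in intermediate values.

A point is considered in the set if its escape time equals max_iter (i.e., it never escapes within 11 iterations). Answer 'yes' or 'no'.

Answer: yes

Derivation:
z_0 = 0 + 0i, c = -0.4160 + 0.0900i
Iter 1: z = -0.4160 + 0.0900i, |z|^2 = 0.1812
Iter 2: z = -0.2510 + 0.0151i, |z|^2 = 0.0633
Iter 3: z = -0.3532 + 0.0824i, |z|^2 = 0.1315
Iter 4: z = -0.2980 + 0.0318i, |z|^2 = 0.0898
Iter 5: z = -0.3282 + 0.0711i, |z|^2 = 0.1128
Iter 6: z = -0.3133 + 0.0434i, |z|^2 = 0.1001
Iter 7: z = -0.3197 + 0.0628i, |z|^2 = 0.1062
Iter 8: z = -0.3177 + 0.0498i, |z|^2 = 0.1034
Iter 9: z = -0.3175 + 0.0583i, |z|^2 = 0.1042
Iter 10: z = -0.3186 + 0.0530i, |z|^2 = 0.1043
Did not escape in 11 iterations → in set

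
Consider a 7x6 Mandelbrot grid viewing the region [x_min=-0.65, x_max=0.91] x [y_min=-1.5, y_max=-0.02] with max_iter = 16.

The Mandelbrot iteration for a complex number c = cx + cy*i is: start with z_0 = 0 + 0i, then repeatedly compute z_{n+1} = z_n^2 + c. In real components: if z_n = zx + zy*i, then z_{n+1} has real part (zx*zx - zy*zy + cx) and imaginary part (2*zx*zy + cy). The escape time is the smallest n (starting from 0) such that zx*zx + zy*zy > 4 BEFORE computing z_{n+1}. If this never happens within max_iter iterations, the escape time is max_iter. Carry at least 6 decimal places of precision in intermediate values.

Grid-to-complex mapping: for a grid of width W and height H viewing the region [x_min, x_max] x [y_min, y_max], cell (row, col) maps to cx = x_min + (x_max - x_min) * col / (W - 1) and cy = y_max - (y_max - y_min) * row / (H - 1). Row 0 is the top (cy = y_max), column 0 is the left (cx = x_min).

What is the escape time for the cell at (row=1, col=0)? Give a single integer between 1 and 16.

z_0 = 0 + 0i, c = -0.6500 + -0.3160i
Iter 1: z = -0.6500 + -0.3160i, |z|^2 = 0.5224
Iter 2: z = -0.3274 + 0.0948i, |z|^2 = 0.1161
Iter 3: z = -0.5518 + -0.3781i, |z|^2 = 0.4474
Iter 4: z = -0.4884 + 0.1013i, |z|^2 = 0.2488
Iter 5: z = -0.4217 + -0.4149i, |z|^2 = 0.3500
Iter 6: z = -0.6443 + 0.0339i, |z|^2 = 0.4163
Iter 7: z = -0.2360 + -0.3597i, |z|^2 = 0.1851
Iter 8: z = -0.7237 + -0.1462i, |z|^2 = 0.5451
Iter 9: z = -0.1476 + -0.1044i, |z|^2 = 0.0327
Iter 10: z = -0.6391 + -0.2852i, |z|^2 = 0.4898
Iter 11: z = -0.3229 + 0.0485i, |z|^2 = 0.1066
Iter 12: z = -0.5481 + -0.3473i, |z|^2 = 0.4211
Iter 13: z = -0.4702 + 0.0647i, |z|^2 = 0.2253
Iter 14: z = -0.4331 + -0.3769i, |z|^2 = 0.3296
Iter 15: z = -0.6045 + 0.0104i, |z|^2 = 0.3655

Answer: 16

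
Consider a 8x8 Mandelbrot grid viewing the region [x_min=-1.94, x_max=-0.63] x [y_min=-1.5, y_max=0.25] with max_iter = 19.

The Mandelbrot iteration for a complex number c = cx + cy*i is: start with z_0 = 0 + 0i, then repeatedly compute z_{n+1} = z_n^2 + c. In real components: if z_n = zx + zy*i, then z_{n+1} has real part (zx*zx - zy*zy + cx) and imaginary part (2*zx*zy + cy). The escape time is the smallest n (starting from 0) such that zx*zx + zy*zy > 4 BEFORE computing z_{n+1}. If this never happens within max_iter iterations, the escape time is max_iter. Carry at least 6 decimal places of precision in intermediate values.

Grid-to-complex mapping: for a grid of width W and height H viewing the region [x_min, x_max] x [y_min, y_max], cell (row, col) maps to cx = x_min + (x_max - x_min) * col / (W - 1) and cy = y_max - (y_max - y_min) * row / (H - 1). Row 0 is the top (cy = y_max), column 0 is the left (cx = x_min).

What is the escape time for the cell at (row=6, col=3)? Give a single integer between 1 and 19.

z_0 = 0 + 0i, c = -1.3786 + -1.2500i
Iter 1: z = -1.3786 + -1.2500i, |z|^2 = 3.4630
Iter 2: z = -1.0406 + 2.1964i, |z|^2 = 5.9072
Escaped at iteration 2

Answer: 2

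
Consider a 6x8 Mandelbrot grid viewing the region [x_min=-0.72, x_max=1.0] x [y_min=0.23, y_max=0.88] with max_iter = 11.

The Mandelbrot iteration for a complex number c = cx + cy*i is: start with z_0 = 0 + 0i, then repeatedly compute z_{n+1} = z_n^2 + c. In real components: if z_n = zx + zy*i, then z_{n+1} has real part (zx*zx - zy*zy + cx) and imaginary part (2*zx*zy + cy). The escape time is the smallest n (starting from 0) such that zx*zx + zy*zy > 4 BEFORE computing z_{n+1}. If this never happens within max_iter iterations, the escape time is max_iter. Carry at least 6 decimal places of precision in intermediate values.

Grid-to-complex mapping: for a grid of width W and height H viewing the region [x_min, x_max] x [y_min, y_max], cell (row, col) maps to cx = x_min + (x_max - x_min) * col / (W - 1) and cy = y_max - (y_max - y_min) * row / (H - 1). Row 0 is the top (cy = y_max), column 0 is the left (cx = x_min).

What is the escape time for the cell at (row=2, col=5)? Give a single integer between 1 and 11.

Answer: 2

Derivation:
z_0 = 0 + 0i, c = 1.0000 + 0.6943i
Iter 1: z = 1.0000 + 0.6943i, |z|^2 = 1.4820
Iter 2: z = 1.5180 + 2.0829i, |z|^2 = 6.6425
Escaped at iteration 2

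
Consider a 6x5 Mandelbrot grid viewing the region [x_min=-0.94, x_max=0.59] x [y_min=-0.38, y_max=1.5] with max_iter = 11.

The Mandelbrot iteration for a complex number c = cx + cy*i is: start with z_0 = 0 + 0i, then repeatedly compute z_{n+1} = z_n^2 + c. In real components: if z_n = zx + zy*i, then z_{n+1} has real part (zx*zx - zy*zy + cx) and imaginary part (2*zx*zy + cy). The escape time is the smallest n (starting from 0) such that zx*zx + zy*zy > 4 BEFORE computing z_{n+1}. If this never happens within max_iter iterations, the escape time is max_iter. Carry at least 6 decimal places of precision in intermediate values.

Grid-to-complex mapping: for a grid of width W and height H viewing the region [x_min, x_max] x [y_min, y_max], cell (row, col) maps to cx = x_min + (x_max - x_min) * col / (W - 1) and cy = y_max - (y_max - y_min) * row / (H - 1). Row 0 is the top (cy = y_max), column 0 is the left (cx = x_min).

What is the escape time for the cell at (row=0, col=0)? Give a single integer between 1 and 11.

z_0 = 0 + 0i, c = -0.9400 + 1.5000i
Iter 1: z = -0.9400 + 1.5000i, |z|^2 = 3.1336
Iter 2: z = -2.3064 + -1.3200i, |z|^2 = 7.0619
Escaped at iteration 2

Answer: 2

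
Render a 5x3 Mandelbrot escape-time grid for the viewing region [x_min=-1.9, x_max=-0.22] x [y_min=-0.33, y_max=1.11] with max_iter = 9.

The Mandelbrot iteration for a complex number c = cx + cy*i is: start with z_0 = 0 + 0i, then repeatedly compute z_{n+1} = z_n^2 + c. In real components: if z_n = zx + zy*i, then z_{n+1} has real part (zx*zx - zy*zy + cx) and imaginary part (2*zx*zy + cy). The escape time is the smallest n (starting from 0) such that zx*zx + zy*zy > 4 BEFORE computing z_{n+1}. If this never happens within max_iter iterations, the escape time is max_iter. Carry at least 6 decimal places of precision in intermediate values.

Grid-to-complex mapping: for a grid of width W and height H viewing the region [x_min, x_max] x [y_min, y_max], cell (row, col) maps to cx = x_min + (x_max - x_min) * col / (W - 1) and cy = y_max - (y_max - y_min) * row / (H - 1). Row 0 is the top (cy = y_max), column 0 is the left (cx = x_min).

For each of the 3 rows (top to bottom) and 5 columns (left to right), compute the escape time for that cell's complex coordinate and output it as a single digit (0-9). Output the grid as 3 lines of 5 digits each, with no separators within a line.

Answer: 12338
34899
35999

Derivation:
(row=0, col=0): c = -1.9000 + 1.1100i → escape time 1
(row=0, col=1): c = -1.4800 + 1.1100i → escape time 2
(row=0, col=2): c = -1.0600 + 1.1100i → escape time 3
(row=0, col=3): c = -0.6400 + 1.1100i → escape time 3
(row=0, col=4): c = -0.2200 + 1.1100i → escape time 8
(row=1, col=0): c = -1.9000 + 0.3900i → escape time 3
(row=1, col=1): c = -1.4800 + 0.3900i → escape time 4
(row=1, col=2): c = -1.0600 + 0.3900i → escape time 8
(row=1, col=3): c = -0.6400 + 0.3900i → escape time 9
(row=1, col=4): c = -0.2200 + 0.3900i → escape time 9
(row=2, col=0): c = -1.9000 + -0.3300i → escape time 3
(row=2, col=1): c = -1.4800 + -0.3300i → escape time 5
(row=2, col=2): c = -1.0600 + -0.3300i → escape time 9
(row=2, col=3): c = -0.6400 + -0.3300i → escape time 9
(row=2, col=4): c = -0.2200 + -0.3300i → escape time 9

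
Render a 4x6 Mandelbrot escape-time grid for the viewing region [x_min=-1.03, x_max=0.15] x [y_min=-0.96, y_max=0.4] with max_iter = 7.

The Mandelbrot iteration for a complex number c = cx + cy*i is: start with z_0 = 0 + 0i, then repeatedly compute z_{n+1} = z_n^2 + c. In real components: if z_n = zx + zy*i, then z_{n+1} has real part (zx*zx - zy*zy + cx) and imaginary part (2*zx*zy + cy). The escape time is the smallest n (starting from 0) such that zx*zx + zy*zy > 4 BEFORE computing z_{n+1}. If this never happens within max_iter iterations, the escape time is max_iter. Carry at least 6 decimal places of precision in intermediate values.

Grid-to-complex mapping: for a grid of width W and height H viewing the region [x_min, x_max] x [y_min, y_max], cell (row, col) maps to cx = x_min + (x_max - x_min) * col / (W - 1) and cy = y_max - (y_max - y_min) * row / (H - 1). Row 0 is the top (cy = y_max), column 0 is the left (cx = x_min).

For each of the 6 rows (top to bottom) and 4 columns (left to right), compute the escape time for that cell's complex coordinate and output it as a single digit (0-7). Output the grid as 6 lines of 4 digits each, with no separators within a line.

(row=0, col=0): c = -1.0300 + 0.4000i → escape time 7
(row=0, col=1): c = -0.6367 + 0.4000i → escape time 7
(row=0, col=2): c = -0.2433 + 0.4000i → escape time 7
(row=0, col=3): c = 0.1500 + 0.4000i → escape time 7
(row=1, col=0): c = -1.0300 + 0.1280i → escape time 7
(row=1, col=1): c = -0.6367 + 0.1280i → escape time 7
(row=1, col=2): c = -0.2433 + 0.1280i → escape time 7
(row=1, col=3): c = 0.1500 + 0.1280i → escape time 7
(row=2, col=0): c = -1.0300 + -0.1440i → escape time 7
(row=2, col=1): c = -0.6367 + -0.1440i → escape time 7
(row=2, col=2): c = -0.2433 + -0.1440i → escape time 7
(row=2, col=3): c = 0.1500 + -0.1440i → escape time 7
(row=3, col=0): c = -1.0300 + -0.4160i → escape time 6
(row=3, col=1): c = -0.6367 + -0.4160i → escape time 7
(row=3, col=2): c = -0.2433 + -0.4160i → escape time 7
(row=3, col=3): c = 0.1500 + -0.4160i → escape time 7
(row=4, col=0): c = -1.0300 + -0.6880i → escape time 4
(row=4, col=1): c = -0.6367 + -0.6880i → escape time 7
(row=4, col=2): c = -0.2433 + -0.6880i → escape time 7
(row=4, col=3): c = 0.1500 + -0.6880i → escape time 7
(row=5, col=0): c = -1.0300 + -0.9600i → escape time 3
(row=5, col=1): c = -0.6367 + -0.9600i → escape time 4
(row=5, col=2): c = -0.2433 + -0.9600i → escape time 7
(row=5, col=3): c = 0.1500 + -0.9600i → escape time 4

Answer: 7777
7777
7777
6777
4777
3474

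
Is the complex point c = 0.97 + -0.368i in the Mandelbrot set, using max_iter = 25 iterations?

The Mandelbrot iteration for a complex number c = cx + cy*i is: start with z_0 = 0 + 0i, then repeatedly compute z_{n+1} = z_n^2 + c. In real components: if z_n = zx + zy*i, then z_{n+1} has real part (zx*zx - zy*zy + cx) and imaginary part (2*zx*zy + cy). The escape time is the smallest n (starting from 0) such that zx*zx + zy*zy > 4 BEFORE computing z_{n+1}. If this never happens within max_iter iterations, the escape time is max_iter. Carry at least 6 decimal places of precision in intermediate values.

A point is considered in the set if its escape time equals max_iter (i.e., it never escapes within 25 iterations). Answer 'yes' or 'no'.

Answer: no

Derivation:
z_0 = 0 + 0i, c = 0.9700 + -0.3680i
Iter 1: z = 0.9700 + -0.3680i, |z|^2 = 1.0763
Iter 2: z = 1.7755 + -1.0819i, |z|^2 = 4.3229
Escaped at iteration 2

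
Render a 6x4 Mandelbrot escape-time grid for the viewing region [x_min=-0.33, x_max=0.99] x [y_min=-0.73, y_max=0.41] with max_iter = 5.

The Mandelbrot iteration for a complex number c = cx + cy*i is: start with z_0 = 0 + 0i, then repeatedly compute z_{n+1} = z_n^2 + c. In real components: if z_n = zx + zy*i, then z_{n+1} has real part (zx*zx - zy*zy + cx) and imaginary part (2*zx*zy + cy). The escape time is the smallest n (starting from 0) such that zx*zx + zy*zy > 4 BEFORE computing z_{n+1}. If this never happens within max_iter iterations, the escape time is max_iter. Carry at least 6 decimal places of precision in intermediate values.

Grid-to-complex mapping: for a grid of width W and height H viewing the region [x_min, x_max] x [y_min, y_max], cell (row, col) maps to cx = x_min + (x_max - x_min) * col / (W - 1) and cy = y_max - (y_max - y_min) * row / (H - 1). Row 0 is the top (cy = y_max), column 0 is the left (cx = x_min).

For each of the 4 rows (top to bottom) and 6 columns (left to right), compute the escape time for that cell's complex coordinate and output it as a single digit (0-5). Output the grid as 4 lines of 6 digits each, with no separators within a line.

(row=0, col=0): c = -0.3300 + 0.4100i → escape time 5
(row=0, col=1): c = -0.0660 + 0.4100i → escape time 5
(row=0, col=2): c = 0.1980 + 0.4100i → escape time 5
(row=0, col=3): c = 0.4620 + 0.4100i → escape time 5
(row=0, col=4): c = 0.7260 + 0.4100i → escape time 3
(row=0, col=5): c = 0.9900 + 0.4100i → escape time 2
(row=1, col=0): c = -0.3300 + 0.0300i → escape time 5
(row=1, col=1): c = -0.0660 + 0.0300i → escape time 5
(row=1, col=2): c = 0.1980 + 0.0300i → escape time 5
(row=1, col=3): c = 0.4620 + 0.0300i → escape time 5
(row=1, col=4): c = 0.7260 + 0.0300i → escape time 3
(row=1, col=5): c = 0.9900 + 0.0300i → escape time 3
(row=2, col=0): c = -0.3300 + -0.3500i → escape time 5
(row=2, col=1): c = -0.0660 + -0.3500i → escape time 5
(row=2, col=2): c = 0.1980 + -0.3500i → escape time 5
(row=2, col=3): c = 0.4620 + -0.3500i → escape time 5
(row=2, col=4): c = 0.7260 + -0.3500i → escape time 3
(row=2, col=5): c = 0.9900 + -0.3500i → escape time 2
(row=3, col=0): c = -0.3300 + -0.7300i → escape time 5
(row=3, col=1): c = -0.0660 + -0.7300i → escape time 5
(row=3, col=2): c = 0.1980 + -0.7300i → escape time 5
(row=3, col=3): c = 0.4620 + -0.7300i → escape time 4
(row=3, col=4): c = 0.7260 + -0.7300i → escape time 3
(row=3, col=5): c = 0.9900 + -0.7300i → escape time 2

Answer: 555532
555533
555532
555432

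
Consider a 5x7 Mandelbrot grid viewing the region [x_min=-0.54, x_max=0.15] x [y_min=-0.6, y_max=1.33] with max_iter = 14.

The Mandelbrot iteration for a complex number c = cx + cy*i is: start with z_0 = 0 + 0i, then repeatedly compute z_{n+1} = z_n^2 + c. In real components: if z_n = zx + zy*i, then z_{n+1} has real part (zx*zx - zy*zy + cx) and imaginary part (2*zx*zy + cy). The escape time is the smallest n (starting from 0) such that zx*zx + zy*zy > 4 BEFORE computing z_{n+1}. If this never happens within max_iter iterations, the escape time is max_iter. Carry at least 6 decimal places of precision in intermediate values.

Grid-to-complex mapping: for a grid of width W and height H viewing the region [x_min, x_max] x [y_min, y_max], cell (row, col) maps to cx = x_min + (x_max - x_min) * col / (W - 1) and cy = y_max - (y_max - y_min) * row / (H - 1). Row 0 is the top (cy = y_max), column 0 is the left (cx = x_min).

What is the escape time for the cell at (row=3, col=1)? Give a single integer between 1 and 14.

z_0 = 0 + 0i, c = -0.3675 + 0.3650i
Iter 1: z = -0.3675 + 0.3650i, |z|^2 = 0.2683
Iter 2: z = -0.3657 + 0.0967i, |z|^2 = 0.1431
Iter 3: z = -0.2431 + 0.2943i, |z|^2 = 0.1457
Iter 4: z = -0.3950 + 0.2219i, |z|^2 = 0.2052
Iter 5: z = -0.2607 + 0.1897i, |z|^2 = 0.1040
Iter 6: z = -0.3355 + 0.2661i, |z|^2 = 0.1834
Iter 7: z = -0.3257 + 0.1865i, |z|^2 = 0.1409
Iter 8: z = -0.2962 + 0.2435i, |z|^2 = 0.1470
Iter 9: z = -0.3391 + 0.2208i, |z|^2 = 0.1637
Iter 10: z = -0.3012 + 0.2153i, |z|^2 = 0.1371
Iter 11: z = -0.3231 + 0.2353i, |z|^2 = 0.1598
Iter 12: z = -0.3185 + 0.2130i, |z|^2 = 0.1468
Iter 13: z = -0.3114 + 0.2294i, |z|^2 = 0.1496

Answer: 14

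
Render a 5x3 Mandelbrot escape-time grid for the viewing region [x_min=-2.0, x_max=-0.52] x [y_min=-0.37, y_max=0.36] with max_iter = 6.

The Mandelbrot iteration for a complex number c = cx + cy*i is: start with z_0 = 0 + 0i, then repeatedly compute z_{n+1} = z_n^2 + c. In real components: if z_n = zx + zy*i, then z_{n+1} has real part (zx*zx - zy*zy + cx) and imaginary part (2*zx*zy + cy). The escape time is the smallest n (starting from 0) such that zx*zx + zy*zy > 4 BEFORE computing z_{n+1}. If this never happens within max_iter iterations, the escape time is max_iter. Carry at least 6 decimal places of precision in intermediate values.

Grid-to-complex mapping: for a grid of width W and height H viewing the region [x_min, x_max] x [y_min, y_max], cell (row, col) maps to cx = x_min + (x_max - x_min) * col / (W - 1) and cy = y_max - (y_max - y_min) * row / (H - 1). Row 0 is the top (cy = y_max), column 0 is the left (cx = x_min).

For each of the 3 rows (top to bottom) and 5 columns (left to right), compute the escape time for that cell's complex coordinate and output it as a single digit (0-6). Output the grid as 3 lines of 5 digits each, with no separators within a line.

Answer: 14666
16666
14666

Derivation:
(row=0, col=0): c = -2.0000 + 0.3600i → escape time 1
(row=0, col=1): c = -1.6300 + 0.3600i → escape time 4
(row=0, col=2): c = -1.2600 + 0.3600i → escape time 6
(row=0, col=3): c = -0.8900 + 0.3600i → escape time 6
(row=0, col=4): c = -0.5200 + 0.3600i → escape time 6
(row=1, col=0): c = -2.0000 + -0.0050i → escape time 1
(row=1, col=1): c = -1.6300 + -0.0050i → escape time 6
(row=1, col=2): c = -1.2600 + -0.0050i → escape time 6
(row=1, col=3): c = -0.8900 + -0.0050i → escape time 6
(row=1, col=4): c = -0.5200 + -0.0050i → escape time 6
(row=2, col=0): c = -2.0000 + -0.3700i → escape time 1
(row=2, col=1): c = -1.6300 + -0.3700i → escape time 4
(row=2, col=2): c = -1.2600 + -0.3700i → escape time 6
(row=2, col=3): c = -0.8900 + -0.3700i → escape time 6
(row=2, col=4): c = -0.5200 + -0.3700i → escape time 6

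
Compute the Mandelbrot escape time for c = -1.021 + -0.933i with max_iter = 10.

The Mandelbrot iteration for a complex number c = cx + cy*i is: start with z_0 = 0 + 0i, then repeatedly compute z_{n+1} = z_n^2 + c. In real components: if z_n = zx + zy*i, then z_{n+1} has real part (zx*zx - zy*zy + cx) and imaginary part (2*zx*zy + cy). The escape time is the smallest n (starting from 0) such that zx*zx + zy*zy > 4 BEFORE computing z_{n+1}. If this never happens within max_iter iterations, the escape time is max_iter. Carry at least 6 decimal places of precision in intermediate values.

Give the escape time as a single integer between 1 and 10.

z_0 = 0 + 0i, c = -1.0210 + -0.9330i
Iter 1: z = -1.0210 + -0.9330i, |z|^2 = 1.9129
Iter 2: z = -0.8490 + 0.9722i, |z|^2 = 1.6660
Iter 3: z = -1.2453 + -2.5839i, |z|^2 = 8.2270
Escaped at iteration 3

Answer: 3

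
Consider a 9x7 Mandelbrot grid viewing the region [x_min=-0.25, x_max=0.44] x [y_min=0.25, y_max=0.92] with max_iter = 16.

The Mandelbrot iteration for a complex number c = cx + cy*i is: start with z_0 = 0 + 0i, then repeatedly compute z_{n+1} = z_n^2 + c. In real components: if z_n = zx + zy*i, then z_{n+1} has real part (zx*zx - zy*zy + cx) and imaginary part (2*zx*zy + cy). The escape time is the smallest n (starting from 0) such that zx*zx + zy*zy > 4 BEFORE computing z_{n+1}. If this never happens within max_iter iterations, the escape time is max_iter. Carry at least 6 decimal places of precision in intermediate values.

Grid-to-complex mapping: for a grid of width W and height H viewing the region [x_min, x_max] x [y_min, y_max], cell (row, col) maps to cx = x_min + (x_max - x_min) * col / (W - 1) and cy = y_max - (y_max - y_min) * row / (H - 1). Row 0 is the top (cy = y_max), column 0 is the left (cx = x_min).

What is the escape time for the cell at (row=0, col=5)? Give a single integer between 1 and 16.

Answer: 4

Derivation:
z_0 = 0 + 0i, c = 0.1812 + 0.9200i
Iter 1: z = 0.1812 + 0.9200i, |z|^2 = 0.8793
Iter 2: z = -0.6323 + 1.2535i, |z|^2 = 1.9711
Iter 3: z = -0.9902 + -0.6652i, |z|^2 = 1.4230
Iter 4: z = 0.7193 + 2.2373i, |z|^2 = 5.5230
Escaped at iteration 4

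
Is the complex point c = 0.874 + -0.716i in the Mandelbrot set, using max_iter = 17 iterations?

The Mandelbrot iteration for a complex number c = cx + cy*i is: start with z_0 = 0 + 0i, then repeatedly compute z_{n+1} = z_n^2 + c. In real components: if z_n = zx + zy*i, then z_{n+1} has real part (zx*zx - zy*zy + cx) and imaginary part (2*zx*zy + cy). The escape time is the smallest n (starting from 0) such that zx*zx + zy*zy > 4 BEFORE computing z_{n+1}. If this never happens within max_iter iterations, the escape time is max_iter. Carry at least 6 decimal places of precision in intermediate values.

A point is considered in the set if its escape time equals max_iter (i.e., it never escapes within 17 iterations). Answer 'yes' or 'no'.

Answer: no

Derivation:
z_0 = 0 + 0i, c = 0.8740 + -0.7160i
Iter 1: z = 0.8740 + -0.7160i, |z|^2 = 1.2765
Iter 2: z = 1.1252 + -1.9676i, |z|^2 = 5.1374
Escaped at iteration 2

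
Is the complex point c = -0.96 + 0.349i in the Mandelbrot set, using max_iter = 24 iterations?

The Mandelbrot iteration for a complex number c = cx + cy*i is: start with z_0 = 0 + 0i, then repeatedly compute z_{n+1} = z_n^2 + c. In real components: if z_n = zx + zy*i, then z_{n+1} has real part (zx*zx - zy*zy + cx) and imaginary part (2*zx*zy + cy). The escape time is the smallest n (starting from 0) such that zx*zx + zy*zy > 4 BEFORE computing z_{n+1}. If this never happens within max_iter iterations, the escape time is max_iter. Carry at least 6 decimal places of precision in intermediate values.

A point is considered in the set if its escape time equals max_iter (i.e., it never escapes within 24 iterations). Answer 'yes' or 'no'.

z_0 = 0 + 0i, c = -0.9600 + 0.3490i
Iter 1: z = -0.9600 + 0.3490i, |z|^2 = 1.0434
Iter 2: z = -0.1602 + -0.3211i, |z|^2 = 0.1288
Iter 3: z = -1.0374 + 0.4519i, |z|^2 = 1.2804
Iter 4: z = -0.0879 + -0.5886i, |z|^2 = 0.3542
Iter 5: z = -1.2987 + 0.4525i, |z|^2 = 1.8914
Iter 6: z = 0.5218 + -0.8263i, |z|^2 = 0.9551
Iter 7: z = -1.3705 + -0.5134i, |z|^2 = 2.1420
Iter 8: z = 0.6548 + 1.7563i, |z|^2 = 3.5133
Iter 9: z = -3.6158 + 2.6490i, |z|^2 = 20.0916
Escaped at iteration 9

Answer: no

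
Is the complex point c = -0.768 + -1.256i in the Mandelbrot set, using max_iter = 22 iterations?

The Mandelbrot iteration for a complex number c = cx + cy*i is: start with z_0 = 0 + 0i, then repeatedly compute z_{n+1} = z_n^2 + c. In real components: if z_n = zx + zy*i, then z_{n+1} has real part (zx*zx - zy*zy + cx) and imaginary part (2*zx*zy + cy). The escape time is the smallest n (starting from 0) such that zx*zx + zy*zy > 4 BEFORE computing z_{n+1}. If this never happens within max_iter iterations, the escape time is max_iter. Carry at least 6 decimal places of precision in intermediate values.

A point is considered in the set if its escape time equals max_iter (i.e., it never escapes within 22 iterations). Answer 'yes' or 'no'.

z_0 = 0 + 0i, c = -0.7680 + -1.2560i
Iter 1: z = -0.7680 + -1.2560i, |z|^2 = 2.1674
Iter 2: z = -1.7557 + 0.6732i, |z|^2 = 3.5357
Iter 3: z = 1.8613 + -3.6199i, |z|^2 = 16.5685
Escaped at iteration 3

Answer: no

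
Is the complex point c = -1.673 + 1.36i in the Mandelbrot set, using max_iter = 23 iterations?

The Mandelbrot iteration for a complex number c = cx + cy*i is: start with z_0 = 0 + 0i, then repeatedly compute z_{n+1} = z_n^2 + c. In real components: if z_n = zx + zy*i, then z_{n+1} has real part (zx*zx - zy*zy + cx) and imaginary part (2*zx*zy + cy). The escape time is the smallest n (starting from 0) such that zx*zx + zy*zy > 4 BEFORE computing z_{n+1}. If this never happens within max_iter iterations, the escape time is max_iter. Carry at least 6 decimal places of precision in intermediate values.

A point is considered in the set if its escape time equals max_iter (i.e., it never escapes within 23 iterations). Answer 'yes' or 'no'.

Answer: no

Derivation:
z_0 = 0 + 0i, c = -1.6730 + 1.3600i
Iter 1: z = -1.6730 + 1.3600i, |z|^2 = 4.6485
Escaped at iteration 1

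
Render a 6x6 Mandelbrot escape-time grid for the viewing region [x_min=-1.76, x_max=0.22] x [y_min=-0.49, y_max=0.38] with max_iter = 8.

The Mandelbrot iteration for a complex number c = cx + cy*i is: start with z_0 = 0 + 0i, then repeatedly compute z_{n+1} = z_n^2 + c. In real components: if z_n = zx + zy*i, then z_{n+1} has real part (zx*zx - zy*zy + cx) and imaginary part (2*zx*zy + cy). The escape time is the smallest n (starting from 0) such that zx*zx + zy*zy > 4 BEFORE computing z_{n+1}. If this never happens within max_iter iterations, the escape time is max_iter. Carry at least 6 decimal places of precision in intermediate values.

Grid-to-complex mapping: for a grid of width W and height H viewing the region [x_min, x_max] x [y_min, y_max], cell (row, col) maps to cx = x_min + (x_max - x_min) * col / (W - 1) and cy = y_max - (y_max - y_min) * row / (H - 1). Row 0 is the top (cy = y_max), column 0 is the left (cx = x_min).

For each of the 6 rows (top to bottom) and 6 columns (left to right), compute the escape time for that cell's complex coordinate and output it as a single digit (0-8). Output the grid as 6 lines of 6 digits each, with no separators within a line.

(row=0, col=0): c = -1.7600 + 0.3800i → escape time 3
(row=0, col=1): c = -1.3640 + 0.3800i → escape time 5
(row=0, col=2): c = -0.9680 + 0.3800i → escape time 7
(row=0, col=3): c = -0.5720 + 0.3800i → escape time 8
(row=0, col=4): c = -0.1760 + 0.3800i → escape time 8
(row=0, col=5): c = 0.2200 + 0.3800i → escape time 8
(row=1, col=0): c = -1.7600 + 0.2060i → escape time 4
(row=1, col=1): c = -1.3640 + 0.2060i → escape time 7
(row=1, col=2): c = -0.9680 + 0.2060i → escape time 8
(row=1, col=3): c = -0.5720 + 0.2060i → escape time 8
(row=1, col=4): c = -0.1760 + 0.2060i → escape time 8
(row=1, col=5): c = 0.2200 + 0.2060i → escape time 8
(row=2, col=0): c = -1.7600 + 0.0320i → escape time 8
(row=2, col=1): c = -1.3640 + 0.0320i → escape time 8
(row=2, col=2): c = -0.9680 + 0.0320i → escape time 8
(row=2, col=3): c = -0.5720 + 0.0320i → escape time 8
(row=2, col=4): c = -0.1760 + 0.0320i → escape time 8
(row=2, col=5): c = 0.2200 + 0.0320i → escape time 8
(row=3, col=0): c = -1.7600 + -0.1420i → escape time 4
(row=3, col=1): c = -1.3640 + -0.1420i → escape time 8
(row=3, col=2): c = -0.9680 + -0.1420i → escape time 8
(row=3, col=3): c = -0.5720 + -0.1420i → escape time 8
(row=3, col=4): c = -0.1760 + -0.1420i → escape time 8
(row=3, col=5): c = 0.2200 + -0.1420i → escape time 8
(row=4, col=0): c = -1.7600 + -0.3160i → escape time 4
(row=4, col=1): c = -1.3640 + -0.3160i → escape time 6
(row=4, col=2): c = -0.9680 + -0.3160i → escape time 8
(row=4, col=3): c = -0.5720 + -0.3160i → escape time 8
(row=4, col=4): c = -0.1760 + -0.3160i → escape time 8
(row=4, col=5): c = 0.2200 + -0.3160i → escape time 8
(row=5, col=0): c = -1.7600 + -0.4900i → escape time 3
(row=5, col=1): c = -1.3640 + -0.4900i → escape time 3
(row=5, col=2): c = -0.9680 + -0.4900i → escape time 5
(row=5, col=3): c = -0.5720 + -0.4900i → escape time 8
(row=5, col=4): c = -0.1760 + -0.4900i → escape time 8
(row=5, col=5): c = 0.2200 + -0.4900i → escape time 8

Answer: 357888
478888
888888
488888
468888
335888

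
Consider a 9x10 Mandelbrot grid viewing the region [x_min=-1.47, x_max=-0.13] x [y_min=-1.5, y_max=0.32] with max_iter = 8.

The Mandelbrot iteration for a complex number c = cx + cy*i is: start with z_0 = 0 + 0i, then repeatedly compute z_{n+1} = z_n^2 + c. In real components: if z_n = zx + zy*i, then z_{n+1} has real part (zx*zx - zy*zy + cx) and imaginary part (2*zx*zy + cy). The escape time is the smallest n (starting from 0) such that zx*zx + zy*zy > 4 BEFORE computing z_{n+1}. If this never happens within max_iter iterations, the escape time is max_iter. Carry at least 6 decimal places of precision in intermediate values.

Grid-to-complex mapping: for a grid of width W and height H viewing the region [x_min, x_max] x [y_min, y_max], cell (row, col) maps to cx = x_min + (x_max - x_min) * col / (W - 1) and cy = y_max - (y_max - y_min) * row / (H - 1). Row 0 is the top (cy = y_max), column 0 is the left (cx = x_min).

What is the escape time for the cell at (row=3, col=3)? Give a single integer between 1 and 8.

Answer: 8

Derivation:
z_0 = 0 + 0i, c = -0.9675 + -0.2867i
Iter 1: z = -0.9675 + -0.2867i, |z|^2 = 1.0182
Iter 2: z = -0.1136 + 0.2680i, |z|^2 = 0.0848
Iter 3: z = -1.0264 + -0.3476i, |z|^2 = 1.1744
Iter 4: z = -0.0347 + 0.4269i, |z|^2 = 0.1834
Iter 5: z = -1.1485 + -0.3163i, |z|^2 = 1.4191
Iter 6: z = 0.2515 + 0.4399i, |z|^2 = 0.2568
Iter 7: z = -1.0978 + -0.0654i, |z|^2 = 1.2094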